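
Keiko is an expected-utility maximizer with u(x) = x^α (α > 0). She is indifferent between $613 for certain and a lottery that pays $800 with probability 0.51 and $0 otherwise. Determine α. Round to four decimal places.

The lottery's expected utility is 0.51·u(800) + 0.49·u(0) = 0.51·800^α (since u(0) = 0 for α > 0).
Equating: 613^α = 0.51·800^α, i.e. 0.7662^α = 0.51.
Taking logs: α·ln(613/800) = ln(0.51), so α = -0.6733446 / -0.2662468 ≈ 2.5290.

α ≈ 2.5290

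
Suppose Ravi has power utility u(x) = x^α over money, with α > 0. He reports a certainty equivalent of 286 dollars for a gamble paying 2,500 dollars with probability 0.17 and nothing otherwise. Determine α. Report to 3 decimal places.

EU(lottery) = 0.17·2500^α + 0.83·0 = 0.17·2500^α.
Equating: 286^α = 0.17·2500^α, i.e. 0.1144^α = 0.17.
Taking logs: α·ln(286/2500) = ln(0.17), so α = -1.771957 / -2.168054 ≈ 0.817.

α ≈ 0.817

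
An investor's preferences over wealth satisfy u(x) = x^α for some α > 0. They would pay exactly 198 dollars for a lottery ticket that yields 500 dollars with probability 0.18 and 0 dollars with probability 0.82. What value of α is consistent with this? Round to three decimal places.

α ≈ 1.851

The lottery's expected utility is 0.18·u(500) + 0.82·u(0) = 0.18·500^α (since u(0) = 0 for α > 0).
Setting u(198) equal to that: 198^α = 0.18·500^α ⇒ (198/500)^α = 0.18.
Taking logs: α·ln(198/500) = ln(0.18), so α = -1.714798 / -0.926341 ≈ 1.851.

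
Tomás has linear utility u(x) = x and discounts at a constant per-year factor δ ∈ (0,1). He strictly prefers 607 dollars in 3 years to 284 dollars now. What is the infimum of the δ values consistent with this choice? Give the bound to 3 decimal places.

The preference means 284 < δ^3·607.
Dividing by 607: δ^3 > 0.46787. Both sides are positive, so the cube root keeps the direction.
δ > (284/607)^(1/3) ≈ 0.776.

δ > 0.776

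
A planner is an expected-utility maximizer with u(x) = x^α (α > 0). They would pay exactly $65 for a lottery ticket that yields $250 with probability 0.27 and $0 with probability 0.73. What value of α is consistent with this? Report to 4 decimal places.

The lottery's expected utility is 0.27·u(250) + 0.73·u(0) = 0.27·250^α (since u(0) = 0 for α > 0).
Equating: 65^α = 0.27·250^α, i.e. 0.2600^α = 0.27.
Taking logs: α·ln(65/250) = ln(0.27), so α = -1.3093333 / -1.3470736 ≈ 0.9720.

α ≈ 0.9720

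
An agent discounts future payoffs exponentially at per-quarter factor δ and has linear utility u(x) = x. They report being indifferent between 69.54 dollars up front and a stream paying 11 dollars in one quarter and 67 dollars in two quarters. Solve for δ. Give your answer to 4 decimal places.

δ ≈ 0.9400

The stream is worth 11δ + 67δ² today, so 11δ + 67δ² = 69.54.
Rearranged: 67δ² + 11δ − 69.54 = 0.
δ = (−11 + √(11² + 4·67·69.54)) / (2·67) = (−11 + √18757.72) / 134 ≈ 0.9400.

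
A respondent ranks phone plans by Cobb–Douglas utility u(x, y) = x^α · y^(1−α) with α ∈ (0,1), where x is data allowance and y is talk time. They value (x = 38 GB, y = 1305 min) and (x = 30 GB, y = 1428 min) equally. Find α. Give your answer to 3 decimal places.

Indifference: 38^α · 1305^(1−α) = 30^α · 1428^(1−α).
Taking logs: α·ln 38 + (1−α)·ln 1305 = α·ln 30 + (1−α)·ln 1428, i.e. α·0.236389 = (1−α)·0.090072.
Thus α·(0.326461) = 0.090072, so α = 0.090072/0.326461 ≈ 0.276.

α ≈ 0.276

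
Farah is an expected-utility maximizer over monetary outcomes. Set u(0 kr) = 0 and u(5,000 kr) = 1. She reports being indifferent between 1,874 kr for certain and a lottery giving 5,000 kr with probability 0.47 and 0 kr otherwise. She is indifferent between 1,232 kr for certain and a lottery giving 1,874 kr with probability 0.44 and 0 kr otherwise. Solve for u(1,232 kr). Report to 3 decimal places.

0.207

First, u(1,874 kr) = 0.47·u(5,000 kr) + 0.53·u(0 kr) = 0.47.
Then u(1,232 kr) = 0.44·u(1,874 kr) + 0.56·u(0 kr) = 0.44·0.47 + 0.56·0.00 = 0.2068.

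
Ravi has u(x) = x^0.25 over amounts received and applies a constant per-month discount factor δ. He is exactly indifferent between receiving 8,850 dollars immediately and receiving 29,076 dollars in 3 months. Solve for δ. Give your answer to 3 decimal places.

Equating discounted utilities: u(8850) = δ^3·u(29076) ⇒ δ^3 = u(8850)/u(29076).
With u(x) = x^0.25: δ^3 = 8850^0.25/29076^0.25 = (8850/29076)^0.25 = 0.74277.
Taking the cube root: δ = 0.74277^(1/3) ≈ 0.906.

δ ≈ 0.906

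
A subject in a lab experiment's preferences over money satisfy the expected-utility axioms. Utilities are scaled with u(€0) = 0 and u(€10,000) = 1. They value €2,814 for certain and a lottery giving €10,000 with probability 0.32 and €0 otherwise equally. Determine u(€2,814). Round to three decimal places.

The indifference gives u(€2,814) = 0.32·u(€10,000) + 0.68·u(€0) = 0.32·1 + 0.68·0 = 0.32.

0.320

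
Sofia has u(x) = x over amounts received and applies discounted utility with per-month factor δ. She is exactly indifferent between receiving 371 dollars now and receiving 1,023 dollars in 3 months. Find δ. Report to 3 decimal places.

δ ≈ 0.713

Indifference means u(371) = δ^3 · u(1023), so δ^3 = u(371)/u(1023).
With u(x) = x: δ^3 = 371/1023 = 0.36266.
Taking the cube root: δ = 0.36266^(1/3) ≈ 0.713.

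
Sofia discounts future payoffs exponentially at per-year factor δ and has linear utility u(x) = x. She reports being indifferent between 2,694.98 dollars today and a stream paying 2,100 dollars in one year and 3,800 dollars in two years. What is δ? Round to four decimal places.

δ ≈ 0.6100

Present value of the stream is 2100·δ + 3800·δ². Indifference gives 2100δ + 3800δ² = 2694.98.
That is, 3800δ² + 2100δ − 2694.98 = 0, a quadratic in δ.
δ = (−2100 + √(2100² + 4·3800·2694.98)) / (2·3800) = (−2100 + √45373696.00) / 7600 ≈ 0.6100.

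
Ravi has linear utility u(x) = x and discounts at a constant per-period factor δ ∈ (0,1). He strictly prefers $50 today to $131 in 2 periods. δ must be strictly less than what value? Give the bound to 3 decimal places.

δ < 0.618

Under u(x) = x this choice says 50 > δ^2·131.
Hence δ^2 < 50/131 = 0.38168, and x ↦ x^(1/2) is increasing on (0,∞).
δ < 0.38168^(1/2) = 0.618.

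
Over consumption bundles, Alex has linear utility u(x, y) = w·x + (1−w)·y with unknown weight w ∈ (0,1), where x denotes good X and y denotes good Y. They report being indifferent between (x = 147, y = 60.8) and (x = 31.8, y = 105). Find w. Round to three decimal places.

u(147,60.8) = u(31.8,105) means w·147 + (1−w)·60.8 = w·31.8 + (1−w)·105.
Collecting terms: w·115.2 = (1−w)·44.2.
Hence w = 44.2/(115.2+44.2) = 44.2/159.4 = 0.277.

w = 0.277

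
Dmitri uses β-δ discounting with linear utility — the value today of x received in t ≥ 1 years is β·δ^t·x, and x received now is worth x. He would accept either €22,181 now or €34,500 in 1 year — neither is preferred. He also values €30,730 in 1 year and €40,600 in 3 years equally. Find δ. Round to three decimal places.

From the later pair, β·δ^1·30730 = β·δ^3·40600; dividing through, δ^2 = 30730/40600 = 0.75690, so δ = 0.87000.

δ ≈ 0.870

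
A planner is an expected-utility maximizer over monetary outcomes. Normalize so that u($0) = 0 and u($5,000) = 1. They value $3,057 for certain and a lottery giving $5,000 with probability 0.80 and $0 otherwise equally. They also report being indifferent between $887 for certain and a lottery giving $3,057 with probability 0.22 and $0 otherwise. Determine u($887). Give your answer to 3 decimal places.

The first gamble pins u($3,057): it must equal 0.80·1 + 0.20·0 = 0.80.
Chaining: u($887) = 0.22·0.80 + 0.78·0.00 = 0.1760.

0.176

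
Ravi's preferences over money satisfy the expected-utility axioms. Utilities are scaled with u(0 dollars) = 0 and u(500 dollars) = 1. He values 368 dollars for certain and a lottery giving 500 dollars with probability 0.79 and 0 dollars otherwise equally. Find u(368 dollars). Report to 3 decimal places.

0.790

By the standard-gamble method, u(368 dollars) is just the indifference probability on the best outcome: 0.79.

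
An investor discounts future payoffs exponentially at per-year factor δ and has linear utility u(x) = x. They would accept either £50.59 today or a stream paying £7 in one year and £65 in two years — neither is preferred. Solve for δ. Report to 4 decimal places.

The stream is worth 7δ + 65δ² today, so 7δ + 65δ² = 50.59.
So 65δ² + 7δ − 50.59 = 0.
By the quadratic formula (taking the positive root), δ = (−7 + √13202.40) / 130 ≈ 0.8300.

δ ≈ 0.8300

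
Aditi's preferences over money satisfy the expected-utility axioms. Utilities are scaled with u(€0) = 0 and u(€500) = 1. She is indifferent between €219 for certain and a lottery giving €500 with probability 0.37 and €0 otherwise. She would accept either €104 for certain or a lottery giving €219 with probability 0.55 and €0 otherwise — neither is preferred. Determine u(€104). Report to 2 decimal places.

The first gamble pins u(€219): it must equal 0.37·1 + 0.63·0 = 0.37.
Then u(€104) = 0.55·u(€219) + 0.45·u(€0) = 0.55·0.37 + 0.45·0.00 = 0.2035.

0.20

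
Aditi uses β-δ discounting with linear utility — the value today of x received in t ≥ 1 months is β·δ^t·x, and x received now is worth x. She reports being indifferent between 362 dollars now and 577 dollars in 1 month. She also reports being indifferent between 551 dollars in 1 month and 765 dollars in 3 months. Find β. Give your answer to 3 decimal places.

β ≈ 0.739

The second indifference involves only future payoffs, so β cancels: β·δ^1·551 = β·δ^3·765, giving δ^2 = 551/765 = 0.72026, so δ = 0.84868.
Substituting δ into 362 = β·δ·577: β = 362/(489.690) ≈ 0.739.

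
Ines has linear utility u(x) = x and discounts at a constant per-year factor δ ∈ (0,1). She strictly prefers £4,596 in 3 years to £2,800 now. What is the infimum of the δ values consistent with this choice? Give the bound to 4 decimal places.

δ > 0.8477

The preference means 2800 < δ^3·4596.
Dividing by 4596: δ^3 > 0.60923. Both sides are positive, so the cube root keeps the direction.
δ > (2800/4596)^(1/3) ≈ 0.8477.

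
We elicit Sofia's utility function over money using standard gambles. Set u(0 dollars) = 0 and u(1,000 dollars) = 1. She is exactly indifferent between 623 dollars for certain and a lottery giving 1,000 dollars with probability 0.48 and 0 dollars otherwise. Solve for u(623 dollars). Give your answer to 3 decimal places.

u(623 dollars) equals the lottery's expected utility: 0.48·1 + 0.52·0 = 0.48.

0.480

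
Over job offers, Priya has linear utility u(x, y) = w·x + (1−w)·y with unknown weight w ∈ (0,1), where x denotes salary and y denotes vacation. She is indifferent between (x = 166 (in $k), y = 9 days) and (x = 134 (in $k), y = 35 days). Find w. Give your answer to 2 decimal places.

w = 0.45

Equating utilities: w·166 + (1−w)·9 = w·134 + (1−w)·35.
Rearranging, 32·w − 26·(1−w) = 0.
Hence w = 26/(32+26) = 26/58 = 0.45.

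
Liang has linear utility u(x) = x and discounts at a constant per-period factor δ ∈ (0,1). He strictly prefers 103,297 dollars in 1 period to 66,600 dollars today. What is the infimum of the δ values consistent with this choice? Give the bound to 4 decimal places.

δ > 0.6447

The preference means 66600 < δ·103297.
So δ > 66600/103297 = 0.64474.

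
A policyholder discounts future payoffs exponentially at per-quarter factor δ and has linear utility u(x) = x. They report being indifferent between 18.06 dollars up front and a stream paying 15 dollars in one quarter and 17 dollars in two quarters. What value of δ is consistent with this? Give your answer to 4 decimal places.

Equating present values: 18.06 = 15δ + 17δ².
So 17δ² + 15δ − 18.06 = 0.
By the quadratic formula (taking the positive root), δ = (−15 + √1453.08) / 34 ≈ 0.6800.

δ ≈ 0.6800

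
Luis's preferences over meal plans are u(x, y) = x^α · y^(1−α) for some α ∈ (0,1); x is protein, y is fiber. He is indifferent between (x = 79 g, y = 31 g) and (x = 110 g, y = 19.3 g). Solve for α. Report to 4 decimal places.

Set the two utilities equal: 79^α·31^(1−α) = 110^α·19.3^(1−α).
Rearrange to (79/110)^α = (19.3/31)^(1−α) and take logs: α·-0.3310325 = (1−α)·-0.4738821.
So α/(1−α) = (-0.4738821)/(-0.3310325) = 1.4315274, and α = 1.4315274/2.4315274 ≈ 0.5887.

α ≈ 0.5887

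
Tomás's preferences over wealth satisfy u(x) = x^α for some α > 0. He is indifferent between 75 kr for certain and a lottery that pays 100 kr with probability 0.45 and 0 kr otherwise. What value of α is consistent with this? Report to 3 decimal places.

α ≈ 2.776

The lottery's expected utility is 0.45·u(100) + 0.55·u(0) = 0.45·100^α (since u(0) = 0 for α > 0).
Equating: 75^α = 0.45·100^α, i.e. 0.7500^α = 0.45.
α = ln(0.45) / ln(75/100) = -0.798508/-0.287682 ≈ 2.776.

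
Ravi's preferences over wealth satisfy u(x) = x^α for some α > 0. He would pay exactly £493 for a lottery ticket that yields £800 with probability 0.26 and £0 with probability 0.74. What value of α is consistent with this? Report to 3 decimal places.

α ≈ 2.783

EU(lottery) = 0.26·800^α + 0.74·0 = 0.26·800^α.
Indifference: 493^α = 0.26·800^α, so (493/800)^α = 0.26.
Taking logs: α·ln(493/800) = ln(0.26), so α = -1.347074 / -0.484103 ≈ 2.783.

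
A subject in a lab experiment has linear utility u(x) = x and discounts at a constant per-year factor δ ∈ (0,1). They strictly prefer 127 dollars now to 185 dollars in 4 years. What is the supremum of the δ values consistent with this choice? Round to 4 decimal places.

Under u(x) = x this choice says 127 > δ^4·185.
Dividing by 185: δ^4 < 0.68649. Both sides are positive, so the 4th root keeps the direction.
δ < (127/185)^(1/4) ≈ 0.9102.

δ < 0.9102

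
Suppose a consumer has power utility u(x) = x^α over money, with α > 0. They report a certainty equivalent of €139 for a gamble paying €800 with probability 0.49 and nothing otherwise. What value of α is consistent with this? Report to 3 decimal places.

EU(lottery) = 0.49·800^α + 0.51·0 = 0.49·800^α.
Equating: 139^α = 0.49·800^α, i.e. 0.1737^α = 0.49.
Take logs: α = ln 0.49 / ln(139/800) ≈ 0.40760.

α ≈ 0.408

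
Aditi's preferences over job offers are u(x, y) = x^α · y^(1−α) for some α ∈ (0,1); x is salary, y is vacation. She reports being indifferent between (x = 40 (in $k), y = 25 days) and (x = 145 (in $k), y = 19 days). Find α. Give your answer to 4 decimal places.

α ≈ 0.1757

The Cobb–Douglas utilities coincide, so 40^α·25^(1−α) = 145^α·19^(1−α).
(40/145)^α = (19/25)^(1−α); take logs: α·ln(40/145) = (1−α)·ln(19/25), i.e. α·-1.2878543 = (1−α)·-0.2744368.
With A = -1.2878543 and B = -0.2744368: α·A = (1−α)·B, so α = B/(A+B) = -0.2744368/-1.5622911 ≈ 0.1757.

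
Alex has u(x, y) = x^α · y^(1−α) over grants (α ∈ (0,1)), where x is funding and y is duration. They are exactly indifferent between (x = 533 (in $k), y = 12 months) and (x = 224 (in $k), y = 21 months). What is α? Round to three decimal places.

Set the two utilities equal: 533^α·12^(1−α) = 224^α·21^(1−α).
Taking logs: α·ln 533 + (1−α)·ln 12 = α·ln 224 + (1−α)·ln 21, i.e. α·0.866875 = (1−α)·0.559616.
With A = 0.866875 and B = 0.559616: α·A = (1−α)·B, so α = B/(A+B) = 0.559616/1.426491 ≈ 0.392.

α ≈ 0.392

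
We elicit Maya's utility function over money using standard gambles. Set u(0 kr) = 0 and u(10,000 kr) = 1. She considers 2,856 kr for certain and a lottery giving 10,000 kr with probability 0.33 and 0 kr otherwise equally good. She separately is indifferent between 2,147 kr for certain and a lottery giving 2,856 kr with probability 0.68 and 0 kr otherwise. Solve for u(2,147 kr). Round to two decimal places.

0.22

The first gamble pins u(2,856 kr): it must equal 0.33·1 + 0.67·0 = 0.33.
Chaining: u(2,147 kr) = 0.68·0.33 + 0.32·0.00 = 0.2244.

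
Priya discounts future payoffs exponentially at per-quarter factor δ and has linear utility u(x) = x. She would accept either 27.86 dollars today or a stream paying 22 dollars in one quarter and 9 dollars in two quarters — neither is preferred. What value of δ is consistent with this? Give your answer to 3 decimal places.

The stream is worth 22δ + 9δ² today, so 22δ + 9δ² = 27.86.
That is, 9δ² + 22δ − 27.86 = 0, a quadratic in δ.
δ = (−22 + √(22² + 4·9·27.86)) / (2·9) = (−22 + √1486.96) / 18 ≈ 0.920.

δ ≈ 0.920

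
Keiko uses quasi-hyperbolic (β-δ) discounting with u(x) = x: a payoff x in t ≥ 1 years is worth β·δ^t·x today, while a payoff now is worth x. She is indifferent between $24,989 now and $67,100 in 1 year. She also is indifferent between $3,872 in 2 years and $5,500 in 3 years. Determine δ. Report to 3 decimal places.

δ ≈ 0.704

The second indifference involves only future payoffs, so β cancels: β·δ^2·3872 = β·δ^3·5500, giving δ = 3872/5500 = 0.70400.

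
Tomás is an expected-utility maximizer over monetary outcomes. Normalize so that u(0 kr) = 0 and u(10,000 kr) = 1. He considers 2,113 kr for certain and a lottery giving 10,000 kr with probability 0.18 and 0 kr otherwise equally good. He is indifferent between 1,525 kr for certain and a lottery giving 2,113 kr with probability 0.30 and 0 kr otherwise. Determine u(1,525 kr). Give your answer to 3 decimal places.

The first gamble pins u(2,113 kr): it must equal 0.18·1 + 0.82·0 = 0.18.
The second indifference gives u(1,525 kr) = 0.30·u(2,113 kr) + 0.70·u(0 kr) = 0.30·0.18 + 0.70·0.00 = 0.0540.

0.054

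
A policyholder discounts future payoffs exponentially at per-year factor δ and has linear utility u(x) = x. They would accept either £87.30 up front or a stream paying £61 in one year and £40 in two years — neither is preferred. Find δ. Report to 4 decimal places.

Equating present values: 87.30 = 61δ + 40δ².
Rearranged: 40δ² + 61δ − 87.30 = 0.
By the quadratic formula (taking the positive root), δ = (−61 + √17689.00) / 80 ≈ 0.9000.

δ ≈ 0.9000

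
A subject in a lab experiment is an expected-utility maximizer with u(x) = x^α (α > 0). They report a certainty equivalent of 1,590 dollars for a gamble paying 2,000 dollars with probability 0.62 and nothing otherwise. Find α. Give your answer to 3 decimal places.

α ≈ 2.084

The lottery's expected utility is 0.62·u(2000) + 0.38·u(0) = 0.62·2000^α (since u(0) = 0 for α > 0).
Indifference: 1590^α = 0.62·2000^α, so (1590/2000)^α = 0.62.
Taking logs: α·ln(1590/2000) = ln(0.62), so α = -0.478036 / -0.229413 ≈ 2.084.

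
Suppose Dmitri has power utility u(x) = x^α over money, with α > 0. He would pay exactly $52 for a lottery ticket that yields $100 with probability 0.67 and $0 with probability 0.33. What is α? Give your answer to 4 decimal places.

The lottery's expected utility is 0.67·u(100) + 0.33·u(0) = 0.67·100^α (since u(0) = 0 for α > 0).
Indifference: 52^α = 0.67·100^α, so (52/100)^α = 0.67.
Taking logs: α·ln(52/100) = ln(0.67), so α = -0.4004776 / -0.6539265 ≈ 0.6124.

α ≈ 0.6124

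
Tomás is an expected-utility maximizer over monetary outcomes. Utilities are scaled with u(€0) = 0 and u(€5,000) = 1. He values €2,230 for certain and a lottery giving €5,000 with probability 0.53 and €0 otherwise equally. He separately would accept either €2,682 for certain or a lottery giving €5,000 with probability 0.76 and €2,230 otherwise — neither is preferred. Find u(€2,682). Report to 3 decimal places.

The first gamble pins u(€2,230): it must equal 0.53·1 + 0.47·0 = 0.53.
Chaining: u(€2,682) = 0.76·1.00 + 0.24·0.53 = 0.8872.

0.887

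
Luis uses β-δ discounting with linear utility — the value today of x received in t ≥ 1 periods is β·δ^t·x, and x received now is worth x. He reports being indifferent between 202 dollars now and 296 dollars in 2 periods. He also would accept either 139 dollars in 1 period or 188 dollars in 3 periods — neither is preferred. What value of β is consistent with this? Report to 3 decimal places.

From the later pair, β·δ^1·139 = β·δ^3·188; dividing through, δ^2 = 139/188 = 0.73936, so δ = 0.85986.
The first indifference: 202 = β·δ^2·296, so β = 202/(δ^2·296) = 202/(0.73936·296) ≈ 0.923.

β ≈ 0.923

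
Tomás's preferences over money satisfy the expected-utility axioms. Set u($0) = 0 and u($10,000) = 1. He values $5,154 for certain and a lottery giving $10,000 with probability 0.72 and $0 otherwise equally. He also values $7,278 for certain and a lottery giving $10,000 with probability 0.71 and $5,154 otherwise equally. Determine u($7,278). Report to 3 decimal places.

0.919

First, u($5,154) = 0.72·u($10,000) + 0.28·u($0) = 0.72.
Chaining: u($7,278) = 0.71·1.00 + 0.29·0.72 = 0.9188.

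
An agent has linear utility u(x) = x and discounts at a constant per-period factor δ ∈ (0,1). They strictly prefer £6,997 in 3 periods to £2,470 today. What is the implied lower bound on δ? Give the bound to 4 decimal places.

The preference means 2470 < δ^3·6997.
Dividing by 6997: δ^3 > 0.35301. Both sides are positive, so the cube root keeps the direction.
δ > 0.35301^(1/3) = 0.7067.

δ > 0.7067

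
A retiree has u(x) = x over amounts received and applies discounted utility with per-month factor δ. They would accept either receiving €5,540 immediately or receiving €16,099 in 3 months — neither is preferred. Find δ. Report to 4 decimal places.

The payoff in 3 months is discounted by δ^3, so u(5540) = δ^3·u(16099) and δ^3 = u(5540)/u(16099).
With u(x) = x: δ^3 = 5540/16099 = 0.34412.
Taking the cube root: δ = 0.34412^(1/3) ≈ 0.7008.

δ ≈ 0.7008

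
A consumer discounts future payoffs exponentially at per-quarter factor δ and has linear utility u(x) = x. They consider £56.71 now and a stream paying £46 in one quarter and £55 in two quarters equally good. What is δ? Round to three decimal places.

Equating present values: 56.71 = 46δ + 55δ².
Rearranged: 55δ² + 46δ − 56.71 = 0.
The positive root is δ = [−46 + √(46² + 4·55·56.71)] / (2·55) = (−46 + 120.798)/110 ≈ 0.680.

δ ≈ 0.680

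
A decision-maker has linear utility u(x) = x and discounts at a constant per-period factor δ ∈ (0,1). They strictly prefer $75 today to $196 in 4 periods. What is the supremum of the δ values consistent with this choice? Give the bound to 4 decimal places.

Under u(x) = x this choice says 75 > δ^4·196.
Dividing by 196: δ^4 < 0.38265. Both sides are positive, so the 4th root keeps the direction.
δ < 0.38265^(1/4) = 0.7865.

δ < 0.7865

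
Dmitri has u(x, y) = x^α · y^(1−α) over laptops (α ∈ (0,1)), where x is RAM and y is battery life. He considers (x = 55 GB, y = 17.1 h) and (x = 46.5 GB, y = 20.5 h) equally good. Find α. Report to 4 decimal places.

α ≈ 0.5193

Indifference: 55^α · 17.1^(1−α) = 46.5^α · 20.5^(1−α).
(55/46.5)^α = (20.5/17.1)^(1−α); take logs: α·ln(55/46.5) = (1−α)·ln(20.5/17.1), i.e. α·0.1678809 = (1−α)·0.1813464.
Thus α·(0.3492273) = 0.1813464, so α = 0.1813464/0.3492273 ≈ 0.5193.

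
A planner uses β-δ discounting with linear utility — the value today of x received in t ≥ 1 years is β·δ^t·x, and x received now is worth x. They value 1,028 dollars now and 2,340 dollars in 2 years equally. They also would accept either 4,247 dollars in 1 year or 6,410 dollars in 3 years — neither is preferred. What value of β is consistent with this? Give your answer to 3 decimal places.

β ≈ 0.663

Both payoffs in the second observation are in the future, so β drops out: δ^1·4247 = δ^3·6410 ⇒ δ^2 = 4247/6410 = 0.66256, so δ = 0.81398.
Substituting δ into 1028 = β·δ^2·2340: β = 1028/(1550.387) ≈ 0.663.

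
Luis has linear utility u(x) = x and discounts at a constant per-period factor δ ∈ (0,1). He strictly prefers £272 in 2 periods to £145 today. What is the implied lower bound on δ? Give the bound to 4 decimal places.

δ > 0.7301

Comparing present values: 145 < δ^2·272.
Dividing by 272: δ^2 > 0.53309. Both sides are positive, so the square root keeps the direction.
δ > (145/272)^(1/2) ≈ 0.7301.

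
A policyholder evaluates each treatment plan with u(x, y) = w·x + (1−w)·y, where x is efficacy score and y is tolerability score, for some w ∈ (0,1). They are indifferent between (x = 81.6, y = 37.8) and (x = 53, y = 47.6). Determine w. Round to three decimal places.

w = 0.255

u(81.6,37.8) = u(53,47.6) means w·81.6 + (1−w)·37.8 = w·53 + (1−w)·47.6.
Collecting terms: w·28.6 = (1−w)·9.8.
Hence w = 9.8/(28.6+9.8) = 9.8/38.4 = 0.255.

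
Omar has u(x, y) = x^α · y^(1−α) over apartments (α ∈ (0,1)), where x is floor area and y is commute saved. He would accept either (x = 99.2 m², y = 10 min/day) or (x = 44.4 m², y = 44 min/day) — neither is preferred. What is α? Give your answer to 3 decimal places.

The Cobb–Douglas utilities coincide, so 99.2^α·10^(1−α) = 44.4^α·44^(1−α).
Rearrange to (99.2/44.4)^α = (44/10)^(1−α) and take logs: α·0.803899 = (1−α)·1.481605.
With A = 0.803899 and B = 1.481605: α·A = (1−α)·B, so α = B/(A+B) = 1.481605/2.285504 ≈ 0.648.

α ≈ 0.648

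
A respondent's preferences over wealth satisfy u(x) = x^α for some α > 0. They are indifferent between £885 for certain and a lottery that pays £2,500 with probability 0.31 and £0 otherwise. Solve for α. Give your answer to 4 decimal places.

α ≈ 1.1278

EU(lottery) = 0.31·2500^α + 0.69·0 = 0.31·2500^α.
Indifference: 885^α = 0.31·2500^α, so (885/2500)^α = 0.31.
Take logs: α = ln 0.31 / ln(885/2500) ≈ 1.127809.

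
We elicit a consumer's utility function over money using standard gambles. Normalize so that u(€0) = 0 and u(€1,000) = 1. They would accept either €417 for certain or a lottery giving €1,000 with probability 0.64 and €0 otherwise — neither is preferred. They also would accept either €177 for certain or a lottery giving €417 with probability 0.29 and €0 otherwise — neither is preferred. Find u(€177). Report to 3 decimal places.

0.186

First, u(€417) = 0.64·u(€1,000) + 0.36·u(€0) = 0.64.
Then u(€177) = 0.29·u(€417) + 0.71·u(€0) = 0.29·0.64 + 0.71·0.00 = 0.1856.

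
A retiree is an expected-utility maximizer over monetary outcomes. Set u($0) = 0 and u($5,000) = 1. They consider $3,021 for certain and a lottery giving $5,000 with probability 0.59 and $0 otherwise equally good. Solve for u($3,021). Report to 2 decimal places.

The indifference gives u($3,021) = 0.59·u($5,000) + 0.41·u($0) = 0.59·1 + 0.41·0 = 0.59.

0.59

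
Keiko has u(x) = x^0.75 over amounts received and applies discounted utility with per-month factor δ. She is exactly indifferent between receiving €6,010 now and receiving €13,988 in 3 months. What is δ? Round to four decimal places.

δ ≈ 0.8096

Equating discounted utilities: u(6010) = δ^3·u(13988) ⇒ δ^3 = u(6010)/u(13988).
Since u(x) = x^0.75, δ^3 = (6010/13988)^0.75 = 0.42965^0.75 = 0.53069.
Hence δ = (0.53069)^(1/3) = 0.809617.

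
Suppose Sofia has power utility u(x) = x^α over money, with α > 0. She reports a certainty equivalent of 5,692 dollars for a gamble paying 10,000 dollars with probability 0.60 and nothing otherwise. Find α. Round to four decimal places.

EU(lottery) = 0.60·10000^α + 0.40·0 = 0.60·10000^α.
Equating: 5692^α = 0.60·10000^α, i.e. 0.5692^α = 0.60.
Taking logs: α·ln(5692/10000) = ln(0.60), so α = -0.5108256 / -0.5635234 ≈ 0.9065.

α ≈ 0.9065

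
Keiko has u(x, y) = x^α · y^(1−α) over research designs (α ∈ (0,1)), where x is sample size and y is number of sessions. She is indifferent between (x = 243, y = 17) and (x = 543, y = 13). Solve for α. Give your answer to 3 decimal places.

α ≈ 0.250

The Cobb–Douglas utilities coincide, so 243^α·17^(1−α) = 543^α·13^(1−α).
(243/543)^α = (13/17)^(1−α); take logs: α·ln(243/543) = (1−α)·ln(13/17), i.e. α·-0.804048 = (1−α)·-0.268264.
With A = -0.804048 and B = -0.268264: α·A = (1−α)·B, so α = B/(A+B) = -0.268264/-1.072312 ≈ 0.250.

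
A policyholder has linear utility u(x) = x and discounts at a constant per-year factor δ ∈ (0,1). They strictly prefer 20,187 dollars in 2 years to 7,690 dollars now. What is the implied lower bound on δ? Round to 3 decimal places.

δ > 0.617

Comparing present values: 7690 < δ^2·20187.
Hence δ^2 > 7690/20187 = 0.38094, and x ↦ x^(1/2) is increasing on (0,∞).
δ > (7690/20187)^(1/2) ≈ 0.617.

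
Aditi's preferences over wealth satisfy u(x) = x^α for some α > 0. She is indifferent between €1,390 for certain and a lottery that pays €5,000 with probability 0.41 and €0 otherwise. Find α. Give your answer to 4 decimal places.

Since u(0) = 0, the lottery's EU is 0.41·5000^α.
Setting u(1390) equal to that: 1390^α = 0.41·5000^α ⇒ (1390/5000)^α = 0.41.
α = ln(0.41) / ln(1390/5000) = -0.8915981/-1.2801342 ≈ 0.6965.

α ≈ 0.6965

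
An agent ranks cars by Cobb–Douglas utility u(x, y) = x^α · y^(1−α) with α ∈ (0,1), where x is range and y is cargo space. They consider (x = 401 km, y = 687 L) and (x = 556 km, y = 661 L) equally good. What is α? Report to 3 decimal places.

The Cobb–Douglas utilities coincide, so 401^α·687^(1−α) = 556^α·661^(1−α).
Taking logs: α·ln 401 + (1−α)·ln 687 = α·ln 556 + (1−α)·ln 661, i.e. α·-0.326807 = (1−α)·-0.038580.
With A = -0.326807 and B = -0.038580: α·A = (1−α)·B, so α = B/(A+B) = -0.038580/-0.365387 ≈ 0.106.

α ≈ 0.106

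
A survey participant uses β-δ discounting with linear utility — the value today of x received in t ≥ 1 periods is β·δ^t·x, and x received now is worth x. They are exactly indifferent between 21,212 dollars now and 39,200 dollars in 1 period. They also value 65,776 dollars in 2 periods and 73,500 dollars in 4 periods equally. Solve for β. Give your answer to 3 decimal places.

β ≈ 0.572

From the later pair, β·δ^2·65776 = β·δ^4·73500; dividing through, δ^2 = 65776/73500 = 0.89491, so δ = 0.94600.
Substituting δ into 21212 = β·δ·39200: β = 21212/(37083.108) ≈ 0.572.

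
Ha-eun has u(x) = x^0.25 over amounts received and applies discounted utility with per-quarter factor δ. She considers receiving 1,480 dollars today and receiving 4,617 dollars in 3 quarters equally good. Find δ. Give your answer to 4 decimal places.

The payoff in 3 quarters is discounted by δ^3, so u(1480) = δ^3·u(4617) and δ^3 = u(1480)/u(4617).
Since u(x) = x^0.25, δ^3 = (1480/4617)^0.25 = 0.32055^0.25 = 0.75245.
So δ = 0.75245^(1/3) ≈ 0.9095.

δ ≈ 0.9095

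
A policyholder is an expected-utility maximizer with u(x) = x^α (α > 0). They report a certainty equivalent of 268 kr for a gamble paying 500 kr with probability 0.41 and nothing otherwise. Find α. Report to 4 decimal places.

α ≈ 1.4297

EU(lottery) = 0.41·500^α + 0.59·0 = 0.41·500^α.
Indifference: 268^α = 0.41·500^α, so (268/500)^α = 0.41.
α = ln(0.41) / ln(268/500) = -0.8915981/-0.6236211 ≈ 1.4297.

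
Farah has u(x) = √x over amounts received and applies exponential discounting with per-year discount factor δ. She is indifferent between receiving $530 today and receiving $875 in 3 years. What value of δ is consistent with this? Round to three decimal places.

The payoff in 3 years is discounted by δ^3, so u(530) = δ^3·u(875) and δ^3 = u(530)/u(875).
Since u(x) = √x, δ^3 = √(530/875) = 0.77828.
Taking the cube root: δ = 0.77828^(1/3) ≈ 0.920.

δ ≈ 0.920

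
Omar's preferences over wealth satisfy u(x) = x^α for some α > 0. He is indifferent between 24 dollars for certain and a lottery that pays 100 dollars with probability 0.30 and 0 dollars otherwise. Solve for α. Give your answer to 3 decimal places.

EU(lottery) = 0.30·100^α + 0.70·0 = 0.30·100^α.
Indifference: 24^α = 0.30·100^α, so (24/100)^α = 0.30.
α = ln(0.30) / ln(24/100) = -1.203973/-1.427116 ≈ 0.844.

α ≈ 0.844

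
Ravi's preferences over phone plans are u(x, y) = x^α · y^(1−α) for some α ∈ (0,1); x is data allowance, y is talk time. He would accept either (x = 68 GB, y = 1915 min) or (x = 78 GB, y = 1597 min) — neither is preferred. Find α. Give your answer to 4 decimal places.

α ≈ 0.5696

Set the two utilities equal: 68^α·1915^(1−α) = 78^α·1597^(1−α).
Taking logs: α·ln 68 + (1−α)·ln 1915 = α·ln 78 + (1−α)·ln 1597, i.e. α·-0.1372011 = (1−α)·-0.1815908.
With A = -0.1372011 and B = -0.1815908: α·A = (1−α)·B, so α = B/(A+B) = -0.1815908/-0.3187919 ≈ 0.5696.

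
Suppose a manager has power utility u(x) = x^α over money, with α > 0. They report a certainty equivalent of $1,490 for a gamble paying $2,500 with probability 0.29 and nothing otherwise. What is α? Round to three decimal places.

α ≈ 2.392

Since u(0) = 0, the lottery's EU is 0.29·2500^α.
Setting u(1490) equal to that: 1490^α = 0.29·2500^α ⇒ (1490/2500)^α = 0.29.
Take logs: α = ln 0.29 / ln(1490/2500) ≈ 2.39196.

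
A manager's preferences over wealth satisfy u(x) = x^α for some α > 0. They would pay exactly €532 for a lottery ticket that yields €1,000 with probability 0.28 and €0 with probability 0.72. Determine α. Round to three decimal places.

α ≈ 2.017

Since u(0) = 0, the lottery's EU is 0.28·1000^α.
Setting u(532) equal to that: 532^α = 0.28·1000^α ⇒ (532/1000)^α = 0.28.
Taking logs: α·ln(532/1000) = ln(0.28), so α = -1.272966 / -0.631112 ≈ 2.017.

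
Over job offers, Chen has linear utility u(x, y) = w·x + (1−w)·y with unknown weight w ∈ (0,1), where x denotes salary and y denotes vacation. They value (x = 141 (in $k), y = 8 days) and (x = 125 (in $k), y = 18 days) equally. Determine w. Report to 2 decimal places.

Equating utilities: w·141 + (1−w)·8 = w·125 + (1−w)·18.
w·(141−125) = (1−w)·(18−8), i.e. w·16 = (1−w)·10.
So w/(1−w) = 10/16 = 0.6250, giving w = 10/(16+10) = 0.38.

w = 0.38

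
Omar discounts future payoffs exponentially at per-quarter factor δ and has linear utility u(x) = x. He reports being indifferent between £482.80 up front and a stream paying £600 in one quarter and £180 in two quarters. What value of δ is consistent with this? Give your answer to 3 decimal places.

The stream is worth 600δ + 180δ² today, so 600δ + 180δ² = 482.80.
So 180δ² + 600δ − 482.80 = 0.
The positive root is δ = [−600 + √(600² + 4·180·482.80)] / (2·180) = (−600 + 841.199)/360 ≈ 0.670.

δ ≈ 0.670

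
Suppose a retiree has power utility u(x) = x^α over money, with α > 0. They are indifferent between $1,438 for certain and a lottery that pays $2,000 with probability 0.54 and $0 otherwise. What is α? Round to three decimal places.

EU(lottery) = 0.54·2000^α + 0.46·0 = 0.54·2000^α.
Equating: 1438^α = 0.54·2000^α, i.e. 0.7190^α = 0.54.
α = ln(0.54) / ln(1438/2000) = -0.616186/-0.329894 ≈ 1.868.

α ≈ 1.868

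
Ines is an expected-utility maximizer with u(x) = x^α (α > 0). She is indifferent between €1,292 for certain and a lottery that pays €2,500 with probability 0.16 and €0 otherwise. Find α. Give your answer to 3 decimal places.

Since u(0) = 0, the lottery's EU is 0.16·2500^α.
Indifference: 1292^α = 0.16·2500^α, so (1292/2500)^α = 0.16.
Taking logs: α·ln(1292/2500) = ln(0.16), so α = -1.832581 / -0.660099 ≈ 2.776.

α ≈ 2.776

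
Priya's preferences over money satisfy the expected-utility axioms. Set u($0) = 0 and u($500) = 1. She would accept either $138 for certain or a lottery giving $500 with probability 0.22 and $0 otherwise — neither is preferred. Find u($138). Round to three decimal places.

0.220

The indifference gives u($138) = 0.22·u($500) + 0.78·u($0) = 0.22·1 + 0.78·0 = 0.22.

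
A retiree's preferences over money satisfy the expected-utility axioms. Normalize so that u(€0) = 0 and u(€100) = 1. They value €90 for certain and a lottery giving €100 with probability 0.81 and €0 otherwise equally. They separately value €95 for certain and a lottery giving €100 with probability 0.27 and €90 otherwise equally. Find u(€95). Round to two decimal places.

First, u(€90) = 0.81·u(€100) + 0.19·u(€0) = 0.81.
Chaining: u(€95) = 0.27·1.00 + 0.73·0.81 = 0.8613.

0.86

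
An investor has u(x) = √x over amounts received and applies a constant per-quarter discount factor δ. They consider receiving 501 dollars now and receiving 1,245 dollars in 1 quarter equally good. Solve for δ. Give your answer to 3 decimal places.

δ ≈ 0.634

Equating discounted utilities: u(501) = δ·u(1245) ⇒ δ = u(501)/u(1245).
With u(x) = √x: δ = √501/√1245 = √(501/1245) = 0.63436.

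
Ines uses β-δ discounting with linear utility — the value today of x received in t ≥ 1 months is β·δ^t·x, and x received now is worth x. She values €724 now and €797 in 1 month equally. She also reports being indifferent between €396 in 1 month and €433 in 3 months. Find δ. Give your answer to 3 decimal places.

δ ≈ 0.956

From the later pair, β·δ^1·396 = β·δ^3·433; dividing through, δ^2 = 396/433 = 0.91455, so δ = 0.95632.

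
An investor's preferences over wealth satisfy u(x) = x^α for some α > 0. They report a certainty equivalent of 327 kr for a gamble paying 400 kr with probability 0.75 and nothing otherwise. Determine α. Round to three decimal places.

EU(lottery) = 0.75·400^α + 0.25·0 = 0.75·400^α.
Indifference: 327^α = 0.75·400^α, so (327/400)^α = 0.75.
Take logs: α = ln 0.75 / ln(327/400) ≈ 1.42767.

α ≈ 1.428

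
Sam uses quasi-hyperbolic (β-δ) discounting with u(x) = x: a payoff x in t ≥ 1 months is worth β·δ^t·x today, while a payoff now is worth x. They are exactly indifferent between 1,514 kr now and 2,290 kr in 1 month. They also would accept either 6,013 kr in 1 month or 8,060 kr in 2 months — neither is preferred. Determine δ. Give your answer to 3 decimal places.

From the later pair, β·δ^1·6013 = β·δ^2·8060; dividing through, δ = 6013/8060 = 0.74603.

δ ≈ 0.746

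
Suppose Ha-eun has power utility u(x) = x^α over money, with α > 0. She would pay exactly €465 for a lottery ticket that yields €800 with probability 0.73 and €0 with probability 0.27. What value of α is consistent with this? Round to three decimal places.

α ≈ 0.580

EU(lottery) = 0.73·800^α + 0.27·0 = 0.73·800^α.
Indifference: 465^α = 0.73·800^α, so (465/800)^α = 0.73.
Take logs: α = ln 0.73 / ln(465/800) ≈ 0.58003.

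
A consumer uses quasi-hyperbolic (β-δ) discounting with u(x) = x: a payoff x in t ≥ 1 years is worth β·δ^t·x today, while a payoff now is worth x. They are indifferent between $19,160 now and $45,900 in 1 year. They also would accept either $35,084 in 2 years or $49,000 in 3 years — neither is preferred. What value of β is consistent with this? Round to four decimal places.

β ≈ 0.5830

From the later pair, β·δ^2·35084 = β·δ^3·49000; dividing through, δ = 35084/49000 = 0.71600.
Now use the now-vs-future pair: 19160 = β·δ·45900 gives β = 19160/(0.71600·45900) ≈ 0.5830.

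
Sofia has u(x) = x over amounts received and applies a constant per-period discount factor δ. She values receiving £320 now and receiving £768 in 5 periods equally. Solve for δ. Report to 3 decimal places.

The payoff in 5 periods is discounted by δ^5, so u(320) = δ^5·u(768) and δ^5 = u(320)/u(768).
With u(x) = x: δ^5 = 320/768 = 0.41667.
Taking the 5th root: δ = 0.41667^(1/5) ≈ 0.839.

δ ≈ 0.839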